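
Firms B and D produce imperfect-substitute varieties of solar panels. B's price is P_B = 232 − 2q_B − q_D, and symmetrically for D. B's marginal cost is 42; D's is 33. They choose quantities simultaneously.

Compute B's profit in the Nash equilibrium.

Firm B's profit: π = q_B(232 − 2q_B − q_D) − 42q_B.
∂π/∂q_B = 190 − 4q_B − q_D = 0 ⇒ q_B = 47.5 − 0.25q_D.
Similarly q_D = 49.75 − 0.25q_B.
Substituting the second reaction function into the first: q_B = 47.5 − 0.25(49.75 − 0.25q_B), which gives 0.9375q_B = 35.0625 ⇒ q_B = 37.4.
Then q_D = 49.75 − 0.25·37.4 = 40.4.
P_B = 232 − 2·37.4 − 40.4 = 116.8.
Profit = (116.8 − 42)·37.4 = 2797.52.

2797.52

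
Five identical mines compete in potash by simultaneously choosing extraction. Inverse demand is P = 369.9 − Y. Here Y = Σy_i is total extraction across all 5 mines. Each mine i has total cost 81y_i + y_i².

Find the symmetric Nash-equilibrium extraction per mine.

36.1125

A representative mine's profit is π_i = y_i(369.9 − Y) − 81y_i − y_i², with Y = y_i + Σ_{j≠i} y_j.
First-order condition: 288.9 − 4y_i − Σ_{j≠i} y_j = 0.
With identical mines, set every y_j = y: then 288.9 − 4y − 4y = 0, i.e. y = 288.9/8 = 36.1125.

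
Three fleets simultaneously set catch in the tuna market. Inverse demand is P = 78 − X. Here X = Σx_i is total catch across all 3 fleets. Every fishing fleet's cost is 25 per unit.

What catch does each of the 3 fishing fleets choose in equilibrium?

A representative fishing fleet's profit is π_i = x_i(78 − X) − 25x_i, with X = x_i + Σ_{j≠i} x_j.
First-order condition: 53 − 2x_i − Σ_{j≠i} x_j = 0.
Imposing symmetry (x_j = x for all j) turns Σ_{j≠i} x_j into 2x, so 53 = 4x and x = 13.25.

13.25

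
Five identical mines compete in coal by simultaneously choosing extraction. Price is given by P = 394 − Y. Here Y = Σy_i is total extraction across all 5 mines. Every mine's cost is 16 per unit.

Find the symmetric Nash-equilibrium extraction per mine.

A representative mine's profit is π_i = y_i(394 − Y) − 16y_i, with Y = y_i + Σ_{j≠i} y_j.
First-order condition: 378 − 2y_i − Σ_{j≠i} y_j = 0.
In a symmetric equilibrium every mine chooses the same y, so Σ_{j≠i} y_j = 4y. The condition becomes 378 − 6y = 0, giving y = 378/6 = 63.

63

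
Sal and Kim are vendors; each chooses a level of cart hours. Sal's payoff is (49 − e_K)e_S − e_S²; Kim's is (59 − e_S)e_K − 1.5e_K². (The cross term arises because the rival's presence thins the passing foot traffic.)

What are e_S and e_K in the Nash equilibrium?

Expanding Sal's payoff: 49e_S − e_Ke_S − e_S².
∂π/∂e_S = 49 − e_K − 2e_S = 0, so e_S = 24.5 − 0.5e_K.
Likewise for Kim: e_K = 59/3 − (1/3)e_S.
Plugging e_K into Sal's best response: e_S = 24.5 − 0.5(59/3 − (1/3)e_S) ⇒ (5/6)e_S = 44/3, so e_S = 17.6.
Then e_K = 59/3 − (1/3)·17.6 = 13.8.

17.6, 13.8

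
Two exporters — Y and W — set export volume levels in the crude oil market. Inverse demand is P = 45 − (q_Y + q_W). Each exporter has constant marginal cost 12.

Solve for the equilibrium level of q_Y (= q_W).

Exporter Y's profit: π = q_Y(45 − (q_Y + q_W)) − 12q_Y.
∂π/∂q_Y = 33 − 2q_Y − q_W = 0, so q_Y = 16.5 − 0.5q_W.
Setting q_Y = q_W in the reaction function: q_Y = 16.5 − 0.5q_Y, so q_Y = 16.5 / 1.5 = 11.

11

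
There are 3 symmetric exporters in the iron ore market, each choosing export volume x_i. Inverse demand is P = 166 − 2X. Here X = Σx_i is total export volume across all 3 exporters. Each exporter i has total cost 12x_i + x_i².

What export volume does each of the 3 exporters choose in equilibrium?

A representative exporter's profit is π_i = x_i(166 − 2X) − 12x_i − x_i², with X = x_i + Σ_{j≠i} x_j.
First-order condition: 154 − 6x_i − 2Σ_{j≠i} x_j = 0.
In a symmetric equilibrium every exporter chooses the same x, so Σ_{j≠i} x_j = 2x. The condition becomes 154 − 10x = 0, giving x = 154/10 = 15.4.

15.4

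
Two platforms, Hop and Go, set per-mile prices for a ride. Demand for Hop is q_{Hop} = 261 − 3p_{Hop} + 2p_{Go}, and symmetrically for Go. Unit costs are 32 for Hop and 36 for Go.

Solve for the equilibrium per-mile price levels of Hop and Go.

90, 91.5

Hop's profit: π = (p_{Hop} − 32)(261 − 3p_{Hop} + 2p_{Go}).
∂π/∂p_{Hop} = 357 − 6p_{Hop} + 2p_{Go} = 0 ⇒ p_{Hop} = 59.5 + (1/3)p_{Go}.
Similarly p_{Go} = 61.5 + (1/3)p_{Hop}.
Substituting the second reaction function into the first: p_{Hop} = 59.5 + (1/3)(61.5 + (1/3)p_{Hop}), which gives (8/9)p_{Hop} = 80 ⇒ p_{Hop} = 90.
Then p_{Go} = 61.5 + (1/3)·90 = 91.5.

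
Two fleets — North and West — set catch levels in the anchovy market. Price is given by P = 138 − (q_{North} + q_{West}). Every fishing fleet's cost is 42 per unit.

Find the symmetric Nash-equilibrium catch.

Fishing fleet North's profit: π = q_{North}(138 − (q_{North} + q_{West})) − 42q_{North}.
∂π/∂q_{North} = 96 − 2q_{North} − q_{West} = 0, so q_{North} = 48 − 0.5q_{West}.
By symmetry q_{West} = q_{North}; substituting into the reaction function, 1.5q_{North} = 48 and q_{North} = 32.

32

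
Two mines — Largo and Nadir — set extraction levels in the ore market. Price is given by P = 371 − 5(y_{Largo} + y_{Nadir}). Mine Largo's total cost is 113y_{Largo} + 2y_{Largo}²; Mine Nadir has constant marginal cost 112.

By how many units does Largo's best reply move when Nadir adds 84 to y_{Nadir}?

-30

Mine Largo's profit: π = y_{Largo}(371 − 5(y_{Largo} + y_{Nadir})) − 113y_{Largo} − 2y_{Largo}².
∂π/∂y_{Largo} = 258 − 14y_{Largo} − 5y_{Nadir} = 0, so y_{Largo} = 129/7 − (5/14)y_{Nadir}.
The reaction-function slope is −5/14, so an 84-unit rise in y_{Nadir} moves y_{Largo} by −5/14 × 84 = −30. Largo's best response falls — the actions are strategic substitutes.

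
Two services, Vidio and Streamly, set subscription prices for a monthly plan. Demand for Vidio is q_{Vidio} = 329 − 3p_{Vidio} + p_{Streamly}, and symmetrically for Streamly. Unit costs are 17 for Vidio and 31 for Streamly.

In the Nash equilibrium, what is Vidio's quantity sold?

180.6

Vidio's profit: π = (p_{Vidio} − 17)(329 − 3p_{Vidio} + p_{Streamly}).
∂π/∂p_{Vidio} = 380 − 6p_{Vidio} + p_{Streamly} = 0 ⇒ p_{Vidio} = 190/3 + (1/6)p_{Streamly}.
Similarly p_{Streamly} = 211/3 + (1/6)p_{Vidio}.
Solving the two reaction functions simultaneously: (1 − (1/6)(1/6))p_{Vidio} = 190/3 + (1/6)·(211/3), so (35/36)p_{Vidio} = 1351/18 and p_{Vidio} = 77.2.
Then p_{Streamly} = 211/3 + (1/6)·77.2 = 83.2.
q_{Vidio} = 329 − 3·77.2 + 83.2 = 180.6.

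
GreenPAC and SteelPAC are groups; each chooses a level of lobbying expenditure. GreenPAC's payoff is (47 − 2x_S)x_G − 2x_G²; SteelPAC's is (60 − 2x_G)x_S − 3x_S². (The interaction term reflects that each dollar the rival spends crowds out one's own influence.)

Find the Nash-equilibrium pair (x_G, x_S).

8.1, 7.3

Expanding GreenPAC's payoff: 47x_G − 2x_Sx_G − 2x_G².
∂π/∂x_G = 47 − 2x_S − 4x_G = 0, so x_G = 11.75 − 0.5x_S.
Likewise for SteelPAC: x_S = 10 − (1/3)x_G.
Plugging x_S into GreenPAC's best response: x_G = 11.75 − 0.5(10 − (1/3)x_G) ⇒ (5/6)x_G = 6.75, so x_G = 8.1.
Then x_S = 10 − (1/3)·8.1 = 7.3.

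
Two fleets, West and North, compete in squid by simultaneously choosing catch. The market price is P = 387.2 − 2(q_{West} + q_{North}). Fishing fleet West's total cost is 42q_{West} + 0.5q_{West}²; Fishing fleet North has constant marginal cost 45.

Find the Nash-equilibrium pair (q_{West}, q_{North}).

Fishing fleet West's profit: π = q_{West}(387.2 − 2(q_{West} + q_{North})) − 42q_{West} − 0.5q_{West}².
∂π/∂q_{West} = 345.2 − 5q_{West} − 2q_{North} = 0, so q_{West} = 69.04 − 0.4q_{North}.
For North: ∂π/∂q_{North} = 342.2 − 4q_{North} − 2q_{West} = 0 ⇒ q_{North} = 85.55 − 0.5q_{West}.
Plugging q_{North} into West's best response: q_{West} = 69.04 − 0.4(85.55 − 0.5q_{West}) ⇒ 0.8q_{West} = 34.82, so q_{West} = 43.525.
Then q_{North} = 85.55 − 0.5·43.525 = 63.7875.

43.525, 63.7875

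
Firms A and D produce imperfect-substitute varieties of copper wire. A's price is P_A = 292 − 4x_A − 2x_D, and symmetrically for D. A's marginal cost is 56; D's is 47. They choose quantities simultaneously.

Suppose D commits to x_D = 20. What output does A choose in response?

Firm A's profit: π = x_A(292 − 4x_A − 2x_D) − 56x_A.
∂π/∂x_A = 236 − 8x_A − 2x_D = 0 ⇒ x_A = 29.5 − 0.25x_D.
At x_D = 20: x_A = 29.5 − 0.25·20 = 24.5.

24.5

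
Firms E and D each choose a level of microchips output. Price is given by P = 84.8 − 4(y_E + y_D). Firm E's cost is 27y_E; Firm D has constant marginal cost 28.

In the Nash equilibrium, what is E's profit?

96.04

Firm E's profit: π = y_E(84.8 − 4(y_E + y_D)) − 27y_E.
∂π/∂y_E = 57.8 − 8y_E − 4y_D = 0, so y_E = 7.225 − 0.5y_D.
By the same steps for D: y_D = 7.1 − 0.5y_E.
Solving the two reaction functions simultaneously: (1 − (−0.5)(−0.5))y_E = 7.225 − 0.5·7.1, so 0.75y_E = 3.675 and y_E = 4.9.
Then y_D = 7.1 − 0.5·4.9 = 4.65.
Price P = 84.8 − 4·9.55 = 46.6.
E's profit: (46.6 − 27)·4.9 = 96.04.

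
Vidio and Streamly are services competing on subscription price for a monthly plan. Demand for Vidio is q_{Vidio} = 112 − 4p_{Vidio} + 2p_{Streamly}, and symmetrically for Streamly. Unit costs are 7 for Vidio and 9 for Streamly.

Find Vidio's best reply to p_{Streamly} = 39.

Vidio's profit: π = (p_{Vidio} − 7)(112 − 4p_{Vidio} + 2p_{Streamly}).
∂π/∂p_{Vidio} = 140 − 8p_{Vidio} + 2p_{Streamly} = 0 ⇒ p_{Vidio} = 17.5 + 0.25p_{Streamly}.
At p_{Streamly} = 39: p_{Vidio} = 17.5 + 0.25·39 = 27.25.

27.25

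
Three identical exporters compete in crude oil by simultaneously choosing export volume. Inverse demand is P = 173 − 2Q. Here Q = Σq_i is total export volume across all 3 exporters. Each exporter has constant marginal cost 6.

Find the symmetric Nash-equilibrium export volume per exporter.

20.875

A representative exporter's profit is π_i = q_i(173 − 2Q) − 6q_i, with Q = q_i + Σ_{j≠i} q_j.
First-order condition: 167 − 4q_i − 2Σ_{j≠i} q_j = 0.
Imposing symmetry (q_j = q for all j) turns Σ_{j≠i} q_j into 2q, so 167 = 8q and q = 20.875.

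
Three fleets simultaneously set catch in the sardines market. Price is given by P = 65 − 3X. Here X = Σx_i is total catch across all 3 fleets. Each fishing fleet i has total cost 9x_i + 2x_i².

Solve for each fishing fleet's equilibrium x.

3.5

A representative fishing fleet's profit is π_i = x_i(65 − 3X) − 9x_i − 2x_i², with X = x_i + Σ_{j≠i} x_j.
First-order condition: 56 − 10x_i − 3Σ_{j≠i} x_j = 0.
With identical fishing fleets, set every x_j = x: then 56 − 10x − 6x = 0, i.e. x = 56/16 = 3.5.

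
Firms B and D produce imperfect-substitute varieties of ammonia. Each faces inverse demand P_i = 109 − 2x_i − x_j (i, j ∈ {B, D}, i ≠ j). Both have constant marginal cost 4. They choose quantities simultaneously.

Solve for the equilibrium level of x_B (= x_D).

21

Firm B's profit: π = x_B(109 − 2x_B − x_D) − 4x_B.
∂π/∂x_B = 105 − 4x_B − x_D = 0 ⇒ x_B = 26.25 − 0.25x_D.
By symmetry x_D = x_B; substituting into the reaction function, 1.25x_B = 26.25 and x_B = 21.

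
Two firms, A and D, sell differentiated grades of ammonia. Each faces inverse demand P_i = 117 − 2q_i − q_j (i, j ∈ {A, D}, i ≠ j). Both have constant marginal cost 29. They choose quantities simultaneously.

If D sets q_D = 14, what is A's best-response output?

Firm A's profit: π = q_A(117 − 2q_A − q_D) − 29q_A.
∂π/∂q_A = 88 − 4q_A − q_D = 0 ⇒ q_A = 22 − 0.25q_D.
At q_D = 14: q_A = 22 − 0.25·14 = 18.5.

18.5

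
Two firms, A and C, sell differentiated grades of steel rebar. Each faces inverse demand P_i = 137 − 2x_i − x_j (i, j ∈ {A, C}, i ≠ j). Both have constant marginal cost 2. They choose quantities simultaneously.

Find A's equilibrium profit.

1458

Firm A's profit: π = x_A(137 − 2x_A − x_C) − 2x_A.
∂π/∂x_A = 135 − 4x_A − x_C = 0 ⇒ x_A = 33.75 − 0.25x_C.
By symmetry x_C = x_A; substituting into the reaction function, 1.25x_A = 33.75 and x_A = 27.
P_A = 137 − 2·27 − 27 = 56.
Profit = (56 − 2)·27 = 1458.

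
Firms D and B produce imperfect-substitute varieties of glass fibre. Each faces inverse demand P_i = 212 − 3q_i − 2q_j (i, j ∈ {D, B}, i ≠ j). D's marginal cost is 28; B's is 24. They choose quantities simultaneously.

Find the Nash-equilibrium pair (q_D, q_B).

22.75, 23.75

Firm D's profit: π = q_D(212 − 3q_D − 2q_B) − 28q_D.
∂π/∂q_D = 184 − 6q_D − 2q_B = 0 ⇒ q_D = 92/3 − (1/3)q_B.
Similarly q_B = 94/3 − (1/3)q_D.
Substituting the second reaction function into the first: q_D = 92/3 − (1/3)(94/3 − (1/3)q_D), which gives (8/9)q_D = 182/9 ⇒ q_D = 22.75.
Then q_B = 94/3 − (1/3)·22.75 = 23.75.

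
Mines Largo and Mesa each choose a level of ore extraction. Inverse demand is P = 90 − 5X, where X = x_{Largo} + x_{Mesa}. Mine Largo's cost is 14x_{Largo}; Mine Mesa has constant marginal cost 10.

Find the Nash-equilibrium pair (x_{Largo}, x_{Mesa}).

Mine Largo's profit: π = x_{Largo}(90 − 5(x_{Largo} + x_{Mesa})) − 14x_{Largo}.
∂π/∂x_{Largo} = 76 − 10x_{Largo} − 5x_{Mesa} = 0, so x_{Largo} = 7.6 − 0.5x_{Mesa}.
By the same steps for Mesa: x_{Mesa} = 8 − 0.5x_{Largo}.
Substituting the second reaction function into the first: x_{Largo} = 7.6 − 0.5(8 − 0.5x_{Largo}), which gives 0.75x_{Largo} = 3.6 ⇒ x_{Largo} = 4.8.
Then x_{Mesa} = 8 − 0.5·4.8 = 5.6.

4.8, 5.6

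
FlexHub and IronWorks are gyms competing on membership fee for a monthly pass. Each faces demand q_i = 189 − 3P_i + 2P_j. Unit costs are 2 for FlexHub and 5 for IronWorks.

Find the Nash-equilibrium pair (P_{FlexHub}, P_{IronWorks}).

FlexHub's profit: π = (P_{FlexHub} − 2)(189 − 3P_{FlexHub} + 2P_{IronWorks}).
∂π/∂P_{FlexHub} = 195 − 6P_{FlexHub} + 2P_{IronWorks} = 0 ⇒ P_{FlexHub} = 32.5 + (1/3)P_{IronWorks}.
Similarly P_{IronWorks} = 34 + (1/3)P_{FlexHub}.
Substituting the second reaction function into the first: P_{FlexHub} = 32.5 + (1/3)(34 + (1/3)P_{FlexHub}), which gives (8/9)P_{FlexHub} = 263/6 ⇒ P_{FlexHub} = 49.3125.
Then P_{IronWorks} = 34 + (1/3)·49.3125 = 50.4375.

49.3125, 50.4375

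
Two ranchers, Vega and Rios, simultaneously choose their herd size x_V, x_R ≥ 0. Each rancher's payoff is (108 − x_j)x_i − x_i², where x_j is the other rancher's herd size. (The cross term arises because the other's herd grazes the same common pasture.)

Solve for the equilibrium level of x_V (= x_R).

Vega's payoff is (108 − x_R)x_V − x_V².
∂π/∂x_V = 108 − x_R − 2x_V = 0, so x_V = 54 − 0.5x_R.
The game is symmetric, so in equilibrium x_R = x_V: the reaction function gives 1.5x_V = 54, hence x_V = 36.

36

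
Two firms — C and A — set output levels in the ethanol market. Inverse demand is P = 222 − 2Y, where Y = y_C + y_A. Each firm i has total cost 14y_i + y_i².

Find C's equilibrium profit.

2028

Firm C's profit: π = y_C(222 − 2(y_C + y_A)) − 14y_C − y_C².
∂π/∂y_C = 208 − 6y_C − 2y_A = 0, so y_C = 104/3 − (1/3)y_A.
The game is symmetric, so in equilibrium y_A = y_C: the reaction function gives (4/3)y_C = 104/3, hence y_C = 26.
Price P = 222 − 2·52 = 118.
C's profit: (118 − 14)·26 − (26)² = 2028.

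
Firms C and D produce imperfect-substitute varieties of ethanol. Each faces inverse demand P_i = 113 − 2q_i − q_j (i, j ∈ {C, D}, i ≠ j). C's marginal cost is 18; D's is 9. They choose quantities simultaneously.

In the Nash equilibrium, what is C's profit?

677.12

Firm C's profit: π = q_C(113 − 2q_C − q_D) − 18q_C.
∂π/∂q_C = 95 − 4q_C − q_D = 0 ⇒ q_C = 23.75 − 0.25q_D.
Similarly q_D = 26 − 0.25q_C.
Solving the two reaction functions simultaneously: (1 − (−0.25)(−0.25))q_C = 23.75 − 0.25·26, so 0.9375q_C = 17.25 and q_C = 18.4.
Then q_D = 26 − 0.25·18.4 = 21.4.
P_C = 113 − 2·18.4 − 21.4 = 54.8.
Profit = (54.8 − 18)·18.4 = 677.12.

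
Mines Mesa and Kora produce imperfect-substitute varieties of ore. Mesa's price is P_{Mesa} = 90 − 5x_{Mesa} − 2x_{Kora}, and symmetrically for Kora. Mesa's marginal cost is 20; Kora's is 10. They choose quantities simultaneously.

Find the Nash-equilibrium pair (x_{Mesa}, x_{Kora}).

Mine Mesa's profit: π = x_{Mesa}(90 − 5x_{Mesa} − 2x_{Kora}) − 20x_{Mesa}.
∂π/∂x_{Mesa} = 70 − 10x_{Mesa} − 2x_{Kora} = 0 ⇒ x_{Mesa} = 7 − 0.2x_{Kora}.
Similarly x_{Kora} = 8 − 0.2x_{Mesa}.
Solving the two reaction functions simultaneously: (1 − (−0.2)(−0.2))x_{Mesa} = 7 − 0.2·8, so 0.96x_{Mesa} = 5.4 and x_{Mesa} = 5.625.
Then x_{Kora} = 8 − 0.2·5.625 = 6.875.

5.625, 6.875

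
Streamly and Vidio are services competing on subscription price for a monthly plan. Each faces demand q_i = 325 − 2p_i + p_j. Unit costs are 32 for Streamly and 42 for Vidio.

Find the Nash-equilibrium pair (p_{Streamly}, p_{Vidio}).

Streamly's profit: π = (p_{Streamly} − 32)(325 − 2p_{Streamly} + p_{Vidio}).
∂π/∂p_{Streamly} = 389 − 4p_{Streamly} + p_{Vidio} = 0 ⇒ p_{Streamly} = 97.25 + 0.25p_{Vidio}.
Similarly p_{Vidio} = 102.25 + 0.25p_{Streamly}.
Substituting the second reaction function into the first: p_{Streamly} = 97.25 + 0.25(102.25 + 0.25p_{Streamly}), which gives 0.9375p_{Streamly} = 122.8125 ⇒ p_{Streamly} = 131.
Then p_{Vidio} = 102.25 + 0.25·131 = 135.

131, 135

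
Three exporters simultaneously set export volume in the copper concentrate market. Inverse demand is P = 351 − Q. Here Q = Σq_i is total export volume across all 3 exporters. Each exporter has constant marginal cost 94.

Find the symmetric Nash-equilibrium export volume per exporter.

64.25

A representative exporter's profit is π_i = q_i(351 − Q) − 94q_i, with Q = q_i + Σ_{j≠i} q_j.
First-order condition: 257 − 2q_i − Σ_{j≠i} q_j = 0.
Imposing symmetry (q_j = q for all j) turns Σ_{j≠i} q_j into 2q, so 257 = 4q and q = 64.25.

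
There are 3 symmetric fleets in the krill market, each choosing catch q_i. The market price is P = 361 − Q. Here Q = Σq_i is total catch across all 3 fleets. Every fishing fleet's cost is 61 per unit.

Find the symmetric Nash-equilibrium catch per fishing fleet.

75

A representative fishing fleet's profit is π_i = q_i(361 − Q) − 61q_i, with Q = q_i + Σ_{j≠i} q_j.
First-order condition: 300 − 2q_i − Σ_{j≠i} q_j = 0.
In a symmetric equilibrium every fishing fleet chooses the same q, so Σ_{j≠i} q_j = 2q. The condition becomes 300 − 4q = 0, giving q = 300/4 = 75.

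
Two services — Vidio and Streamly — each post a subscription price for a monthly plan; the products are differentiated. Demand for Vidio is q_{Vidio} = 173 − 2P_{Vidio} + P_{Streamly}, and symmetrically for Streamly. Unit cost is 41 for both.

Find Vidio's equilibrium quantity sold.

Vidio's profit: π = (P_{Vidio} − 41)(173 − 2P_{Vidio} + P_{Streamly}).
∂π/∂P_{Vidio} = 255 − 4P_{Vidio} + P_{Streamly} = 0 ⇒ P_{Vidio} = 63.75 + 0.25P_{Streamly}.
Setting P_{Vidio} = P_{Streamly} in the reaction function: P_{Vidio} = 63.75 + 0.25P_{Vidio}, so P_{Vidio} = 63.75 / 0.75 = 85.
q_{Vidio} = 173 − 2·85 + 85 = 88.

88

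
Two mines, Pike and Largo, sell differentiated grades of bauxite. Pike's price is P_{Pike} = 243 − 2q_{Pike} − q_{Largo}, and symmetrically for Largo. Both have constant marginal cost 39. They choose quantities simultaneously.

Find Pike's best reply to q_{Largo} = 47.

39.25

Mine Pike's profit: π = q_{Pike}(243 − 2q_{Pike} − q_{Largo}) − 39q_{Pike}.
∂π/∂q_{Pike} = 204 − 4q_{Pike} − q_{Largo} = 0 ⇒ q_{Pike} = 51 − 0.25q_{Largo}.
At q_{Largo} = 47: q_{Pike} = 51 − 0.25·47 = 39.25.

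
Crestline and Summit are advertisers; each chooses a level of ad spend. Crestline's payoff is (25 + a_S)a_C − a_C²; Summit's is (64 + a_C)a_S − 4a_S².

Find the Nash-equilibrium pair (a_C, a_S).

17.6, 10.2

Expanding Crestline's payoff: 25a_C + a_Sa_C − a_C².
∂π/∂a_C = 25 + a_S − 2a_C = 0, so a_C = 12.5 + 0.5a_S.
Likewise for Summit: a_S = 8 + 0.125a_C.
Solving the two reaction functions simultaneously: (1 − (0.5)(0.125))a_C = 12.5 + 0.5·8, so 0.9375a_C = 16.5 and a_C = 17.6.
Then a_S = 8 + 0.125·17.6 = 10.2.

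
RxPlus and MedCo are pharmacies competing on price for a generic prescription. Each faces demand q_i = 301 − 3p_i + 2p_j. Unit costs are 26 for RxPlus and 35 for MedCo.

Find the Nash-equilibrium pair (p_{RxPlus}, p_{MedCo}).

96.4375, 99.8125

RxPlus's profit: π = (p_{RxPlus} − 26)(301 − 3p_{RxPlus} + 2p_{MedCo}).
∂π/∂p_{RxPlus} = 379 − 6p_{RxPlus} + 2p_{MedCo} = 0 ⇒ p_{RxPlus} = 379/6 + (1/3)p_{MedCo}.
Similarly p_{MedCo} = 203/3 + (1/3)p_{RxPlus}.
Solving the two reaction functions simultaneously: (1 − (1/3)(1/3))p_{RxPlus} = 379/6 + (1/3)·(203/3), so (8/9)p_{RxPlus} = 1543/18 and p_{RxPlus} = 96.4375.
Then p_{MedCo} = 203/3 + (1/3)·96.4375 = 99.8125.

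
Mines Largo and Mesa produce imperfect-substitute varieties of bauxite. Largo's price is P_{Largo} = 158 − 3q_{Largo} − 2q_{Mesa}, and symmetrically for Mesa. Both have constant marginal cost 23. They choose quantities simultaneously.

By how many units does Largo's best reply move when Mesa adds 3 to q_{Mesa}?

Mine Largo's profit: π = q_{Largo}(158 − 3q_{Largo} − 2q_{Mesa}) − 23q_{Largo}.
∂π/∂q_{Largo} = 135 − 6q_{Largo} − 2q_{Mesa} = 0 ⇒ q_{Largo} = 22.5 − (1/3)q_{Mesa}.
The reaction-function slope is −1/3, so a 3-unit rise in q_{Mesa} moves q_{Largo} by −1/3 × 3 = −1. Largo's best response falls — the actions are strategic substitutes.

-1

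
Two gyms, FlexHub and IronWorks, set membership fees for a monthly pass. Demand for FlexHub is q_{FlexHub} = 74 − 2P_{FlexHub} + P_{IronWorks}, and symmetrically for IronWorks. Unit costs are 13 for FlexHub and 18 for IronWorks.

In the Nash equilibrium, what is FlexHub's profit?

FlexHub's profit: π = (P_{FlexHub} − 13)(74 − 2P_{FlexHub} + P_{IronWorks}).
∂π/∂P_{FlexHub} = 100 − 4P_{FlexHub} + P_{IronWorks} = 0 ⇒ P_{FlexHub} = 25 + 0.25P_{IronWorks}.
Similarly P_{IronWorks} = 27.5 + 0.25P_{FlexHub}.
Solving the two reaction functions simultaneously: (1 − (0.25)(0.25))P_{FlexHub} = 25 + 0.25·27.5, so 0.9375P_{FlexHub} = 31.875 and P_{FlexHub} = 34.
Then P_{IronWorks} = 27.5 + 0.25·34 = 36.
q_{FlexHub} = 74 − 2·34 + 36 = 42.
Profit = (34 − 13)·42 = 882.

882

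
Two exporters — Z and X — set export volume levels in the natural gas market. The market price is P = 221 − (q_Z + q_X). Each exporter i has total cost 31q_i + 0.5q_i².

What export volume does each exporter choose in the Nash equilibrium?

Exporter Z's profit: π = q_Z(221 − (q_Z + q_X)) − 31q_Z − 0.5q_Z².
∂π/∂q_Z = 190 − 3q_Z − q_X = 0, so q_Z = 190/3 − (1/3)q_X.
Setting q_Z = q_X in the reaction function: q_Z = 190/3 − (1/3)q_Z, so q_Z = (190/3) / (4/3) = 47.5.

47.5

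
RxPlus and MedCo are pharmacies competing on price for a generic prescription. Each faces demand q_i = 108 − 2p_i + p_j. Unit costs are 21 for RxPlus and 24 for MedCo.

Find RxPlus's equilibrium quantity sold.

RxPlus's profit: π = (p_{RxPlus} − 21)(108 − 2p_{RxPlus} + p_{MedCo}).
∂π/∂p_{RxPlus} = 150 − 4p_{RxPlus} + p_{MedCo} = 0 ⇒ p_{RxPlus} = 37.5 + 0.25p_{MedCo}.
Similarly p_{MedCo} = 39 + 0.25p_{RxPlus}.
Substituting the second reaction function into the first: p_{RxPlus} = 37.5 + 0.25(39 + 0.25p_{RxPlus}), which gives 0.9375p_{RxPlus} = 47.25 ⇒ p_{RxPlus} = 50.4.
Then p_{MedCo} = 39 + 0.25·50.4 = 51.6.
q_{RxPlus} = 108 − 2·50.4 + 51.6 = 58.8.

58.8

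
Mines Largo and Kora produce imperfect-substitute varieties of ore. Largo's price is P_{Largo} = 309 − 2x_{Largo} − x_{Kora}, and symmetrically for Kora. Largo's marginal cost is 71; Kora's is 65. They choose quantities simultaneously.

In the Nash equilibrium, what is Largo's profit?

Mine Largo's profit: π = x_{Largo}(309 − 2x_{Largo} − x_{Kora}) − 71x_{Largo}.
∂π/∂x_{Largo} = 238 − 4x_{Largo} − x_{Kora} = 0 ⇒ x_{Largo} = 59.5 − 0.25x_{Kora}.
Similarly x_{Kora} = 61 − 0.25x_{Largo}.
Substituting the second reaction function into the first: x_{Largo} = 59.5 − 0.25(61 − 0.25x_{Largo}), which gives 0.9375x_{Largo} = 44.25 ⇒ x_{Largo} = 47.2.
Then x_{Kora} = 61 − 0.25·47.2 = 49.2.
P_{Largo} = 309 − 2·47.2 − 49.2 = 165.4.
Profit = (165.4 − 71)·47.2 = 4455.68.

4455.68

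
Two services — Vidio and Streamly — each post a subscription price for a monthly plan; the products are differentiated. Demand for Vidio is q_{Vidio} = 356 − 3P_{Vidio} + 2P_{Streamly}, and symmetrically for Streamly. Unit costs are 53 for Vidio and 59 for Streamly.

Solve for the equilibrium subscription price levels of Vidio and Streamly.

129.875, 132.125

Vidio's profit: π = (P_{Vidio} − 53)(356 − 3P_{Vidio} + 2P_{Streamly}).
∂π/∂P_{Vidio} = 515 − 6P_{Vidio} + 2P_{Streamly} = 0 ⇒ P_{Vidio} = 515/6 + (1/3)P_{Streamly}.
Similarly P_{Streamly} = 533/6 + (1/3)P_{Vidio}.
Substituting the second reaction function into the first: P_{Vidio} = 515/6 + (1/3)(533/6 + (1/3)P_{Vidio}), which gives (8/9)P_{Vidio} = 1039/9 ⇒ P_{Vidio} = 129.875.
Then P_{Streamly} = 533/6 + (1/3)·129.875 = 132.125.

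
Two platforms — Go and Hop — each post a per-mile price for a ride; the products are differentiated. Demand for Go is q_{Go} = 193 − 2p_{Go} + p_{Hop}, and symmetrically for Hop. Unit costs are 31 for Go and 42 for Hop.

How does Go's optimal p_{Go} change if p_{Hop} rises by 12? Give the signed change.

3

Go's profit: π = (p_{Go} − 31)(193 − 2p_{Go} + p_{Hop}).
∂π/∂p_{Go} = 255 − 4p_{Go} + p_{Hop} = 0 ⇒ p_{Go} = 63.75 + 0.25p_{Hop}.
The reaction-function slope is 0.25, so a 12-unit rise in p_{Hop} moves p_{Go} by 0.25 × 12 = 3. Go's best response rises — the actions are strategic complements.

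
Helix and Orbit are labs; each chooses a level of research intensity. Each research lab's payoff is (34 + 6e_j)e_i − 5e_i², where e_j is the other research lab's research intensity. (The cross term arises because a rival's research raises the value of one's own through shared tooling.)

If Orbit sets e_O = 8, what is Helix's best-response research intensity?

8.2

Helix's payoff is (34 + 6e_O)e_H − 5e_H².
∂π/∂e_H = 34 + 6e_O − 10e_H = 0, so e_H = 3.4 + 0.6e_O.
At e_O = 8: e_H = 3.4 + 0.6·8 = 8.2.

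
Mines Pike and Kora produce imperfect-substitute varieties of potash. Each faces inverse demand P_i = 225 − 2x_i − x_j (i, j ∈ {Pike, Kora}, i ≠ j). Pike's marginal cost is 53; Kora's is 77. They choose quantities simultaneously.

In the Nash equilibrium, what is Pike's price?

125

Mine Pike's profit: π = x_{Pike}(225 − 2x_{Pike} − x_{Kora}) − 53x_{Pike}.
∂π/∂x_{Pike} = 172 − 4x_{Pike} − x_{Kora} = 0 ⇒ x_{Pike} = 43 − 0.25x_{Kora}.
Similarly x_{Kora} = 37 − 0.25x_{Pike}.
Plugging x_{Kora} into Pike's best response: x_{Pike} = 43 − 0.25(37 − 0.25x_{Pike}) ⇒ 0.9375x_{Pike} = 33.75, so x_{Pike} = 36.
Then x_{Kora} = 37 − 0.25·36 = 28.
P_{Pike} = 225 − 2·36 − 28 = 125.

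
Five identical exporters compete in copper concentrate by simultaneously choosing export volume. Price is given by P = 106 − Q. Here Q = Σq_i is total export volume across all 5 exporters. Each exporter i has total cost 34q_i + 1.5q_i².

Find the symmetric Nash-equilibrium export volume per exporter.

8

A representative exporter's profit is π_i = q_i(106 − Q) − 34q_i − 1.5q_i², with Q = q_i + Σ_{j≠i} q_j.
First-order condition: 72 − 5q_i − Σ_{j≠i} q_j = 0.
With identical exporters, set every q_j = q: then 72 − 5q − 4q = 0, i.e. q = 72/9 = 8.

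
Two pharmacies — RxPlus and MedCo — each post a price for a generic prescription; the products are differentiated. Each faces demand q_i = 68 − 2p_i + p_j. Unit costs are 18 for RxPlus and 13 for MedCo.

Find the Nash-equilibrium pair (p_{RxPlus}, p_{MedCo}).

34, 32

RxPlus's profit: π = (p_{RxPlus} − 18)(68 − 2p_{RxPlus} + p_{MedCo}).
∂π/∂p_{RxPlus} = 104 − 4p_{RxPlus} + p_{MedCo} = 0 ⇒ p_{RxPlus} = 26 + 0.25p_{MedCo}.
Similarly p_{MedCo} = 23.5 + 0.25p_{RxPlus}.
Substituting the second reaction function into the first: p_{RxPlus} = 26 + 0.25(23.5 + 0.25p_{RxPlus}), which gives 0.9375p_{RxPlus} = 31.875 ⇒ p_{RxPlus} = 34.
Then p_{MedCo} = 23.5 + 0.25·34 = 32.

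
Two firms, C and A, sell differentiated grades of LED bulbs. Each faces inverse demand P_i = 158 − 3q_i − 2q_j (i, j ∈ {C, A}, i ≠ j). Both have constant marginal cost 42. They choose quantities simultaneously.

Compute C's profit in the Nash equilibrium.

Firm C's profit: π = q_C(158 − 3q_C − 2q_A) − 42q_C.
∂π/∂q_C = 116 − 6q_C − 2q_A = 0 ⇒ q_C = 58/3 − (1/3)q_A.
The game is symmetric, so in equilibrium q_A = q_C: the reaction function gives (4/3)q_C = 58/3, hence q_C = 14.5.
P_C = 158 − 3·14.5 − 2·14.5 = 85.5.
Profit = (85.5 − 42)·14.5 = 630.75.

630.75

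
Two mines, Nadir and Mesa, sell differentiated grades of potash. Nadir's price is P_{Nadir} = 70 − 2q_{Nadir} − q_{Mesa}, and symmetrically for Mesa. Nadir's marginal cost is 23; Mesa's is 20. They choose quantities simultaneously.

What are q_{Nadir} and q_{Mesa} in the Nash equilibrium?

9.2, 10.2

Mine Nadir's profit: π = q_{Nadir}(70 − 2q_{Nadir} − q_{Mesa}) − 23q_{Nadir}.
∂π/∂q_{Nadir} = 47 − 4q_{Nadir} − q_{Mesa} = 0 ⇒ q_{Nadir} = 11.75 − 0.25q_{Mesa}.
Similarly q_{Mesa} = 12.5 − 0.25q_{Nadir}.
Substituting the second reaction function into the first: q_{Nadir} = 11.75 − 0.25(12.5 − 0.25q_{Nadir}), which gives 0.9375q_{Nadir} = 8.625 ⇒ q_{Nadir} = 9.2.
Then q_{Mesa} = 12.5 − 0.25·9.2 = 10.2.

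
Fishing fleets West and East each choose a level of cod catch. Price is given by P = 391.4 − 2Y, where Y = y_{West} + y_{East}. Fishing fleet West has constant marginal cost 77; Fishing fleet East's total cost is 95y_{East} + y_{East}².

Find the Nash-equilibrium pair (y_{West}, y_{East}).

Fishing fleet West's profit: π = y_{West}(391.4 − 2(y_{West} + y_{East})) − 77y_{West}.
∂π/∂y_{West} = 314.4 − 4y_{West} − 2y_{East} = 0, so y_{West} = 78.6 − 0.5y_{East}.
For East: ∂π/∂y_{East} = 296.4 − 6y_{East} − 2y_{West} = 0 ⇒ y_{East} = 49.4 − (1/3)y_{West}.
Plugging y_{East} into West's best response: y_{West} = 78.6 − 0.5(49.4 − (1/3)y_{West}) ⇒ (5/6)y_{West} = 53.9, so y_{West} = 64.68.
Then y_{East} = 49.4 − (1/3)·64.68 = 27.84.

64.68, 27.84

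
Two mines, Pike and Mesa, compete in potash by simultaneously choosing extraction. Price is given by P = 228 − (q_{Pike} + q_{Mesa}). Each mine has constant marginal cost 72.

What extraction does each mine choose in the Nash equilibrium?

52

Mine Pike's profit: π = q_{Pike}(228 − (q_{Pike} + q_{Mesa})) − 72q_{Pike}.
∂π/∂q_{Pike} = 156 − 2q_{Pike} − q_{Mesa} = 0, so q_{Pike} = 78 − 0.5q_{Mesa}.
Setting q_{Pike} = q_{Mesa} in the reaction function: q_{Pike} = 78 − 0.5q_{Pike}, so q_{Pike} = 78 / 1.5 = 52.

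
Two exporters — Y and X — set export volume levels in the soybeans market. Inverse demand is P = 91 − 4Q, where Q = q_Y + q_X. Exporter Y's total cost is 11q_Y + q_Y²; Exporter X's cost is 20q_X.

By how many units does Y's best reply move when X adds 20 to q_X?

-8

Exporter Y's profit: π = q_Y(91 − 4(q_Y + q_X)) − 11q_Y − q_Y².
∂π/∂q_Y = 80 − 10q_Y − 4q_X = 0, so q_Y = 8 − 0.4q_X.
The reaction-function slope is −0.4, so a 20-unit rise in q_X moves q_Y by −0.4 × 20 = −8. Y's best response falls — the actions are strategic substitutes.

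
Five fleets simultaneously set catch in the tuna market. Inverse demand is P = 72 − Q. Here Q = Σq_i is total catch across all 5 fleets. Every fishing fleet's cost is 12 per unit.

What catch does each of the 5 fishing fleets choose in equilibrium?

10

A representative fishing fleet's profit is π_i = q_i(72 − Q) − 12q_i, with Q = q_i + Σ_{j≠i} q_j.
First-order condition: 60 − 2q_i − Σ_{j≠i} q_j = 0.
In a symmetric equilibrium every fishing fleet chooses the same q, so Σ_{j≠i} q_j = 4q. The condition becomes 60 − 6q = 0, giving q = 60/6 = 10.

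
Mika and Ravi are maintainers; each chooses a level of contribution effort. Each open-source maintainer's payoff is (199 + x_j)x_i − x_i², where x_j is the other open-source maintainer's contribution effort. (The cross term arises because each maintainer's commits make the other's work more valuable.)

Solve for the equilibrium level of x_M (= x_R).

199

Mika's payoff is (199 + x_R)x_M − x_M².
∂π/∂x_M = 199 + x_R − 2x_M = 0, so x_M = 99.5 + 0.5x_R.
Setting x_M = x_R in the reaction function: x_M = 99.5 + 0.5x_M, so x_M = 99.5 / 0.5 = 199.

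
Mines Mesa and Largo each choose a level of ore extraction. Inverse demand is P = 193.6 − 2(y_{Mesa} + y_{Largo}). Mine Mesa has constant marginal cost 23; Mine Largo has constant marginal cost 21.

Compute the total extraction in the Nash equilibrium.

57.2

Mine Mesa's profit: π = y_{Mesa}(193.6 − 2(y_{Mesa} + y_{Largo})) − 23y_{Mesa}.
∂π/∂y_{Mesa} = 170.6 − 4y_{Mesa} − 2y_{Largo} = 0, so y_{Mesa} = 42.65 − 0.5y_{Largo}.
By the same steps for Largo: y_{Largo} = 43.15 − 0.5y_{Mesa}.
Solving the two reaction functions simultaneously: (1 − (−0.5)(−0.5))y_{Mesa} = 42.65 − 0.5·43.15, so 0.75y_{Mesa} = 21.075 and y_{Mesa} = 28.1.
Then y_{Largo} = 43.15 − 0.5·28.1 = 29.1.
Total extraction: 28.1 + 29.1 = 57.2.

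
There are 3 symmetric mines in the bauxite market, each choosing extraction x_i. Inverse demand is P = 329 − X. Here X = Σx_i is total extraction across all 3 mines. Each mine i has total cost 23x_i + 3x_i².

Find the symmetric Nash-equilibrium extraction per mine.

A representative mine's profit is π_i = x_i(329 − X) − 23x_i − 3x_i², with X = x_i + Σ_{j≠i} x_j.
First-order condition: 306 − 8x_i − Σ_{j≠i} x_j = 0.
Imposing symmetry (x_j = x for all j) turns Σ_{j≠i} x_j into 2x, so 306 = 10x and x = 30.6.

30.6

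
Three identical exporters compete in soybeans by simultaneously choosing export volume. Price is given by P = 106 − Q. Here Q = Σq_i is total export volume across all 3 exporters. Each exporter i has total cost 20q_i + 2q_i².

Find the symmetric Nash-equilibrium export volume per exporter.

10.75

A representative exporter's profit is π_i = q_i(106 − Q) − 20q_i − 2q_i², with Q = q_i + Σ_{j≠i} q_j.
First-order condition: 86 − 6q_i − Σ_{j≠i} q_j = 0.
In a symmetric equilibrium every exporter chooses the same q, so Σ_{j≠i} q_j = 2q. The condition becomes 86 − 8q = 0, giving q = 86/8 = 10.75.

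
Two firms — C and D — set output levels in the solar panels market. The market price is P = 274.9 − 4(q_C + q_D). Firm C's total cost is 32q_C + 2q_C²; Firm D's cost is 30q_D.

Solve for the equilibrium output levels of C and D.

Firm C's profit: π = q_C(274.9 − 4(q_C + q_D)) − 32q_C − 2q_C².
∂π/∂q_C = 242.9 − 12q_C − 4q_D = 0, so q_C = 2429/120 − (1/3)q_D.
For D: ∂π/∂q_D = 244.9 − 8q_D − 4q_C = 0 ⇒ q_D = 30.6125 − 0.5q_C.
Substituting the second reaction function into the first: q_C = 2429/120 − (1/3)(30.6125 − 0.5q_C), which gives (5/6)q_C = 10.0375 ⇒ q_C = 12.045.
Then q_D = 30.6125 − 0.5·12.045 = 24.59.

12.045, 24.59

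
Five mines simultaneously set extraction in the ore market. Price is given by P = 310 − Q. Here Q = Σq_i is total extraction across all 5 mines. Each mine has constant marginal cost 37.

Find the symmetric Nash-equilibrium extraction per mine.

A representative mine's profit is π_i = q_i(310 − Q) − 37q_i, with Q = q_i + Σ_{j≠i} q_j.
First-order condition: 273 − 2q_i − Σ_{j≠i} q_j = 0.
With identical mines, set every q_j = q: then 273 − 2q − 4q = 0, i.e. q = 273/6 = 45.5.

45.5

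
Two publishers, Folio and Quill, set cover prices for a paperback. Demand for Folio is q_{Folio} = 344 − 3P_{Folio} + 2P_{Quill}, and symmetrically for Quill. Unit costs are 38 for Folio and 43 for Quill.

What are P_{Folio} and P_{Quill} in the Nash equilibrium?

115.4375, 117.3125

Folio's profit: π = (P_{Folio} − 38)(344 − 3P_{Folio} + 2P_{Quill}).
∂π/∂P_{Folio} = 458 − 6P_{Folio} + 2P_{Quill} = 0 ⇒ P_{Folio} = 229/3 + (1/3)P_{Quill}.
Similarly P_{Quill} = 473/6 + (1/3)P_{Folio}.
Substituting the second reaction function into the first: P_{Folio} = 229/3 + (1/3)(473/6 + (1/3)P_{Folio}), which gives (8/9)P_{Folio} = 1847/18 ⇒ P_{Folio} = 115.4375.
Then P_{Quill} = 473/6 + (1/3)·115.4375 = 117.3125.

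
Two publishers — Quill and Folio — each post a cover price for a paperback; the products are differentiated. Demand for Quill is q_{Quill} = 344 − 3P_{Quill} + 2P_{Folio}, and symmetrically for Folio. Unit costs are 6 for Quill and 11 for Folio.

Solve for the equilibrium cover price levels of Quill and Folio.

91.4375, 93.3125

Quill's profit: π = (P_{Quill} − 6)(344 − 3P_{Quill} + 2P_{Folio}).
∂π/∂P_{Quill} = 362 − 6P_{Quill} + 2P_{Folio} = 0 ⇒ P_{Quill} = 181/3 + (1/3)P_{Folio}.
Similarly P_{Folio} = 377/6 + (1/3)P_{Quill}.
Solving the two reaction functions simultaneously: (1 − (1/3)(1/3))P_{Quill} = 181/3 + (1/3)·(377/6), so (8/9)P_{Quill} = 1463/18 and P_{Quill} = 91.4375.
Then P_{Folio} = 377/6 + (1/3)·91.4375 = 93.3125.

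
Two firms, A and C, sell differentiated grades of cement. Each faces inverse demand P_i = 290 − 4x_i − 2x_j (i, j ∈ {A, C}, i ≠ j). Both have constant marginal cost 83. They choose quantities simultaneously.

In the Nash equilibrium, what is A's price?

Firm A's profit: π = x_A(290 − 4x_A − 2x_C) − 83x_A.
∂π/∂x_A = 207 − 8x_A − 2x_C = 0 ⇒ x_A = 25.875 − 0.25x_C.
The game is symmetric, so in equilibrium x_C = x_A: the reaction function gives 1.25x_A = 25.875, hence x_A = 20.7.
P_A = 290 − 4·20.7 − 2·20.7 = 165.8.

165.8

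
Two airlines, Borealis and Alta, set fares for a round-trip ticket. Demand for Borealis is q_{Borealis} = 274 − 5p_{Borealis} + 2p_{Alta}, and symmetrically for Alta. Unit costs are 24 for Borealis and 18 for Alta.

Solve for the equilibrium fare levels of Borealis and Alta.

Borealis's profit: π = (p_{Borealis} − 24)(274 − 5p_{Borealis} + 2p_{Alta}).
∂π/∂p_{Borealis} = 394 − 10p_{Borealis} + 2p_{Alta} = 0 ⇒ p_{Borealis} = 39.4 + 0.2p_{Alta}.
Similarly p_{Alta} = 36.4 + 0.2p_{Borealis}.
Substituting the second reaction function into the first: p_{Borealis} = 39.4 + 0.2(36.4 + 0.2p_{Borealis}), which gives 0.96p_{Borealis} = 46.68 ⇒ p_{Borealis} = 48.625.
Then p_{Alta} = 36.4 + 0.2·48.625 = 46.125.

48.625, 46.125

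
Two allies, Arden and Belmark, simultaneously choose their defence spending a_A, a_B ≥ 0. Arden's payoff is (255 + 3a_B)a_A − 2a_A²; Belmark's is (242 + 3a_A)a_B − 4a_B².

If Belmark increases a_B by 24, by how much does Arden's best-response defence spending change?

Expanding Arden's payoff: 255a_A + 3a_Ba_A − 2a_A².
∂π/∂a_A = 255 + 3a_B − 4a_A = 0, so a_A = 63.75 + 0.75a_B.
The reaction-function slope is 0.75, so a 24-unit rise in a_B moves a_A by 0.75 × 24 = 18. Arden's best response rises — the actions are strategic complements.

18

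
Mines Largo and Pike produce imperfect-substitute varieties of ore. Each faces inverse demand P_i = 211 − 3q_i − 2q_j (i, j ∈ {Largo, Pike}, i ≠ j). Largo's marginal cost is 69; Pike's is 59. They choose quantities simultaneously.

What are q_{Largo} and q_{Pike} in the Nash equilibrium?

Mine Largo's profit: π = q_{Largo}(211 − 3q_{Largo} − 2q_{Pike}) − 69q_{Largo}.
∂π/∂q_{Largo} = 142 − 6q_{Largo} − 2q_{Pike} = 0 ⇒ q_{Largo} = 71/3 − (1/3)q_{Pike}.
Similarly q_{Pike} = 76/3 − (1/3)q_{Largo}.
Plugging q_{Pike} into Largo's best response: q_{Largo} = 71/3 − (1/3)(76/3 − (1/3)q_{Largo}) ⇒ (8/9)q_{Largo} = 137/9, so q_{Largo} = 17.125.
Then q_{Pike} = 76/3 − (1/3)·17.125 = 19.625.

17.125, 19.625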